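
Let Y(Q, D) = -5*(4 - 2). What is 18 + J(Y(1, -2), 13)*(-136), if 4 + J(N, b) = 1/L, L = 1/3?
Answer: 154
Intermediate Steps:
L = 1/3 ≈ 0.33333
Y(Q, D) = -10 (Y(Q, D) = -5*2 = -10)
J(N, b) = -1 (J(N, b) = -4 + 1/(1/3) = -4 + 3 = -1)
18 + J(Y(1, -2), 13)*(-136) = 18 - 1*(-136) = 18 + 136 = 154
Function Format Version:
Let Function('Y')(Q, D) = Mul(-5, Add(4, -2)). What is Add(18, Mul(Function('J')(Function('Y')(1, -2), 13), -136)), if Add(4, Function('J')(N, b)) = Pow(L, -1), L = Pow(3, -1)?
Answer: 154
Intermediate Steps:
L = Rational(1, 3) ≈ 0.33333
Function('Y')(Q, D) = -10 (Function('Y')(Q, D) = Mul(-5, 2) = -10)
Function('J')(N, b) = -1 (Function('J')(N, b) = Add(-4, Pow(Rational(1, 3), -1)) = Add(-4, 3) = -1)
Add(18, Mul(Function('J')(Function('Y')(1, -2), 13), -136)) = Add(18, Mul(-1, -136)) = Add(18, 136) = 154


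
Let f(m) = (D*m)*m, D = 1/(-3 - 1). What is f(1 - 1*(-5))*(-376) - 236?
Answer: 3148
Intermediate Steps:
D = -¼ (D = 1/(-4) = -¼ ≈ -0.25000)
f(m) = -m²/4 (f(m) = (-m/4)*m = -m²/4)
f(1 - 1*(-5))*(-376) - 236 = -(1 - 1*(-5))²/4*(-376) - 236 = -(1 + 5)²/4*(-376) - 236 = -¼*6²*(-376) - 236 = -¼*36*(-376) - 236 = -9*(-376) - 236 = 3384 - 236 = 3148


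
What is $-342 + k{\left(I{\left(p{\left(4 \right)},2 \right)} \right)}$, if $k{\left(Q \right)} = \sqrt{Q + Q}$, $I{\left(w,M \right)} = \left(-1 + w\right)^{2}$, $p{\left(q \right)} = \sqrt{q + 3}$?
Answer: $-342 + \sqrt{14} - \sqrt{2} \approx -339.67$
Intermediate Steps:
$p{\left(q \right)} = \sqrt{3 + q}$
$k{\left(Q \right)} = \sqrt{2} \sqrt{Q}$ ($k{\left(Q \right)} = \sqrt{2 Q} = \sqrt{2} \sqrt{Q}$)
$-342 + k{\left(I{\left(p{\left(4 \right)},2 \right)} \right)} = -342 + \sqrt{2} \sqrt{\left(-1 + \sqrt{3 + 4}\right)^{2}} = -342 + \sqrt{2} \sqrt{\left(-1 + \sqrt{7}\right)^{2}} = -342 + \sqrt{2} \left(-1 + \sqrt{7}\right)$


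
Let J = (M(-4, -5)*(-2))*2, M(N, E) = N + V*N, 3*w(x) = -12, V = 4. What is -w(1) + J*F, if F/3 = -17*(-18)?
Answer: 73444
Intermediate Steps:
w(x) = -4 (w(x) = (⅓)*(-12) = -4)
M(N, E) = 5*N (M(N, E) = N + 4*N = 5*N)
F = 918 (F = 3*(-17*(-18)) = 3*306 = 918)
J = 80 (J = ((5*(-4))*(-2))*2 = -20*(-2)*2 = 40*2 = 80)
-w(1) + J*F = -1*(-4) + 80*918 = 4 + 73440 = 73444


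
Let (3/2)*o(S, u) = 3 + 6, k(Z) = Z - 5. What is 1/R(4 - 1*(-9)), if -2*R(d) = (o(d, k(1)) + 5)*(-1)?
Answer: 2/11 ≈ 0.18182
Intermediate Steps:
k(Z) = -5 + Z
o(S, u) = 6 (o(S, u) = 2*(3 + 6)/3 = (⅔)*9 = 6)
R(d) = 11/2 (R(d) = -(6 + 5)*(-1)/2 = -11*(-1)/2 = -½*(-11) = 11/2)
1/R(4 - 1*(-9)) = 1/(11/2) = 2/11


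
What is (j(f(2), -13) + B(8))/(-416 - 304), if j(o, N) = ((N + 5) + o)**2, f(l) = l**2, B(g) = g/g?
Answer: -17/720 ≈ -0.023611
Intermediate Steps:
B(g) = 1
j(o, N) = (5 + N + o)**2 (j(o, N) = ((5 + N) + o)**2 = (5 + N + o)**2)
(j(f(2), -13) + B(8))/(-416 - 304) = ((5 - 13 + 2**2)**2 + 1)/(-416 - 304) = ((5 - 13 + 4)**2 + 1)/(-720) = ((-4)**2 + 1)*(-1/720) = (16 + 1)*(-1/720) = 17*(-1/720) = -17/720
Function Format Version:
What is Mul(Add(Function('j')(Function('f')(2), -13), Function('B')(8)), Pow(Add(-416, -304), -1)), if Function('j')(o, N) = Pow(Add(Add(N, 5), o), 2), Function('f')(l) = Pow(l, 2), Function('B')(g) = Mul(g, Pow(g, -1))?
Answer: Rational(-17, 720) ≈ -0.023611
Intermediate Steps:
Function('B')(g) = 1
Function('j')(o, N) = Pow(Add(5, N, o), 2) (Function('j')(o, N) = Pow(Add(Add(5, N), o), 2) = Pow(Add(5, N, o), 2))
Mul(Add(Function('j')(Function('f')(2), -13), Function('B')(8)), Pow(Add(-416, -304), -1)) = Mul(Add(Pow(Add(5, -13, Pow(2, 2)), 2), 1), Pow(Add(-416, -304), -1)) = Mul(Add(Pow(Add(5, -13, 4), 2), 1), Pow(-720, -1)) = Mul(Add(Pow(-4, 2), 1), Rational(-1, 720)) = Mul(Add(16, 1), Rational(-1, 720)) = Mul(17, Rational(-1, 720)) = Rational(-17, 720)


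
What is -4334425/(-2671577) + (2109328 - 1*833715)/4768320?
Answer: 24075823767701/12738934040640 ≈ 1.8899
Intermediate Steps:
-4334425/(-2671577) + (2109328 - 1*833715)/4768320 = -4334425*(-1/2671577) + (2109328 - 833715)*(1/4768320) = 4334425/2671577 + 1275613*(1/4768320) = 4334425/2671577 + 1275613/4768320 = 24075823767701/12738934040640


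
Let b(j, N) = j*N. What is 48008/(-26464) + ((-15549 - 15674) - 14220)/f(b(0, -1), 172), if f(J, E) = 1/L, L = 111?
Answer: -16686130285/3308 ≈ -5.0442e+6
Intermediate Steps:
b(j, N) = N*j
f(J, E) = 1/111
48008/(-26464) + ((-15549 - 15674) - 14220)/f(b(0, -1), 172) = 48008/(-26464) + ((-15549 - 15674) - 14220)/(1/111) = 48008*(-1/26464) + (-31223 - 14220)*111 = -6001/3308 - 45443*111 = -6001/3308 - 5044173 = -16686130285/3308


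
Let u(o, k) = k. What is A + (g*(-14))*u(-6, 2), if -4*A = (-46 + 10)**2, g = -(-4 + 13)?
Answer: -72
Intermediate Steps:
g = -9 (g = -1*9 = -9)
A = -324 (A = -(-46 + 10)**2/4 = -1/4*(-36)**2 = -1/4*1296 = -324)
A + (g*(-14))*u(-6, 2) = -324 - 9*(-14)*2 = -324 + 126*2 = -324 + 252 = -72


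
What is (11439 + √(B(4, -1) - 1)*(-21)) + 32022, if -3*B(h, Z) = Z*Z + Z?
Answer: 43461 - 21*I ≈ 43461.0 - 21.0*I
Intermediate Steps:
B(h, Z) = -Z/3 - Z²/3 (B(h, Z) = -(Z*Z + Z)/3 = -(Z² + Z)/3 = -(Z + Z²)/3 = -Z/3 - Z²/3)
(11439 + √(B(4, -1) - 1)*(-21)) + 32022 = (11439 + √(-⅓*(-1)*(1 - 1) - 1)*(-21)) + 32022 = (11439 + √(-⅓*(-1)*0 - 1)*(-21)) + 32022 = (11439 + √(0 - 1)*(-21)) + 32022 = (11439 + √(-1)*(-21)) + 32022 = (11439 + I*(-21)) + 32022 = (11439 - 21*I) + 32022 = 43461 - 21*I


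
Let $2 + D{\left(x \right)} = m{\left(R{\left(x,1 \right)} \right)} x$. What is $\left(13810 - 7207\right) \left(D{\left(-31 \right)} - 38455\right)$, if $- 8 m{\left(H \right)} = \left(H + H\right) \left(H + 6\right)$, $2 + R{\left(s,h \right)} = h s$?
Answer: $- \frac{833344821}{4} \approx -2.0834 \cdot 10^{8}$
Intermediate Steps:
$R{\left(s,h \right)} = -2 + h s$
$m{\left(H \right)} = - \frac{H \left(6 + H\right)}{4}$ ($m{\left(H \right)} = - \frac{\left(H + H\right) \left(H + 6\right)}{8} = - \frac{2 H \left(6 + H\right)}{8} = - \frac{H \left(6 + H\right)}{4}$)
$D{\left(x \right)} = -2 - \frac{x \left(-2 + x\right) \left(4 + x\right)}{4}$ ($D{\left(x \right)} = -2 + - \frac{\left(-2 + 1 x\right) \left(6 + \left(-2 + 1 x\right)\right)}{4} x = -2 + - \frac{\left(-2 + x\right) \left(6 + \left(-2 + x\right)\right)}{4} x = -2 + - \frac{\left(-2 + x\right) \left(4 + x\right)}{4} x = -2 - \frac{x \left(-2 + x\right) \left(4 + x\right)}{4}$)
$\left(13810 - 7207\right) \left(D{\left(-31 \right)} - 38455\right) = \left(13810 - 7207\right) \left(\left(-2 - - \frac{31 \left(-2 - 31\right) \left(4 - 31\right)}{4}\right) - 38455\right) = 6603 \left(\left(-2 - \left(- \frac{31}{4}\right) \left(-33\right) \left(-27\right)\right) - 38455\right) = 6603 \left(\left(-2 + \frac{27621}{4}\right) - 38455\right) = 6603 \left(\frac{27613}{4} - 38455\right) = 6603 \left(- \frac{126207}{4}\right) = - \frac{833344821}{4}$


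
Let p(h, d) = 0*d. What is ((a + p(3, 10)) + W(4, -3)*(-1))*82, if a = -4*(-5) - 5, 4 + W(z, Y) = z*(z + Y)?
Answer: 1230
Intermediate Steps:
W(z, Y) = -4 + z*(Y + z) (W(z, Y) = -4 + z*(z + Y) = -4 + z*(Y + z))
p(h, d) = 0
a = 15 (a = 20 - 5 = 15)
((a + p(3, 10)) + W(4, -3)*(-1))*82 = ((15 + 0) + (-4 + 4**2 - 3*4)*(-1))*82 = (15 + (-4 + 16 - 12)*(-1))*82 = (15 + 0*(-1))*82 = (15 + 0)*82 = 15*82 = 1230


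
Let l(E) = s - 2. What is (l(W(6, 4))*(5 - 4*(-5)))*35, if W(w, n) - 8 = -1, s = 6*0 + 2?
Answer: 0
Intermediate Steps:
s = 2 (s = 0 + 2 = 2)
W(w, n) = 7 (W(w, n) = 8 - 1 = 7)
l(E) = 0 (l(E) = 2 - 2 = 0)
(l(W(6, 4))*(5 - 4*(-5)))*35 = (0*(5 - 4*(-5)))*35 = (0*(5 + 20))*35 = (0*25)*35 = 0*35 = 0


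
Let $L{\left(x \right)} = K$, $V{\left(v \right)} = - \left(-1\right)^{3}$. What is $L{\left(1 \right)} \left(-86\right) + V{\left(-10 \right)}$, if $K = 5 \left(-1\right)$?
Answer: $431$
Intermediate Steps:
$V{\left(v \right)} = 1$ ($V{\left(v \right)} = \left(-1\right) \left(-1\right) = 1$)
$K = -5$
$L{\left(x \right)} = -5$
$L{\left(1 \right)} \left(-86\right) + V{\left(-10 \right)} = \left(-5\right) \left(-86\right) + 1 = 430 + 1 = 431$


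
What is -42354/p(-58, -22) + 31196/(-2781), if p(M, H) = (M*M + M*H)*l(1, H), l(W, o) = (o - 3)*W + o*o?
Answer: -1232551471/109682640 ≈ -11.237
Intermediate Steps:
l(W, o) = o² + W*(-3 + o) (l(W, o) = (-3 + o)*W + o² = W*(-3 + o) + o² = o² + W*(-3 + o))
p(M, H) = (M² + H*M)*(-3 + H + H²) (p(M, H) = (M*M + M*H)*(H² - 3*1 + 1*H) = (M² + H*M)*(H² - 3 + H) = (M² + H*M)*(-3 + H + H²))
-42354/p(-58, -22) + 31196/(-2781) = -42354*(-1/(58*(-22 - 58)*(-3 - 22 + (-22)²))) + 31196/(-2781) = -42354*1/(4640*(-3 - 22 + 484)) + 31196*(-1/2781) = -42354/((-58*(-80)*459)) - 31196/2781 = -42354/2129760 - 31196/2781 = -42354*1/2129760 - 31196/2781 = -2353/118320 - 31196/2781 = -1232551471/109682640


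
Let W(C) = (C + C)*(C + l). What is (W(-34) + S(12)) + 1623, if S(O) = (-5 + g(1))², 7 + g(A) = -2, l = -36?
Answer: 6579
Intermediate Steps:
g(A) = -9 (g(A) = -7 - 2 = -9)
W(C) = 2*C*(-36 + C) (W(C) = (C + C)*(C - 36) = (2*C)*(-36 + C) = 2*C*(-36 + C))
S(O) = 196 (S(O) = (-5 - 9)² = (-14)² = 196)
(W(-34) + S(12)) + 1623 = (2*(-34)*(-36 - 34) + 196) + 1623 = (2*(-34)*(-70) + 196) + 1623 = (4760 + 196) + 1623 = 4956 + 1623 = 6579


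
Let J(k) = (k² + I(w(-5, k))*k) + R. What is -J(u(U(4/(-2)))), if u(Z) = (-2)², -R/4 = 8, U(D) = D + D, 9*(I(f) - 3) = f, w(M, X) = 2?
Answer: 28/9 ≈ 3.1111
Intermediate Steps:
I(f) = 3 + f/9
U(D) = 2*D
R = -32 (R = -4*8 = -32)
u(Z) = 4
J(k) = -32 + k² + 29*k/9 (J(k) = (k² + (3 + (⅑)*2)*k) - 32 = (k² + (3 + 2/9)*k) - 32 = (k² + 29*k/9) - 32 = -32 + k² + 29*k/9)
-J(u(U(4/(-2)))) = -(-32 + 4² + (29/9)*4) = -(-32 + 16 + 116/9) = -1*(-28/9) = 28/9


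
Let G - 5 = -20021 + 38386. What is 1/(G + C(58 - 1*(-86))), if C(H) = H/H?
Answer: 1/18371 ≈ 5.4434e-5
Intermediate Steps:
C(H) = 1
G = 18370 (G = 5 + (-20021 + 38386) = 5 + 18365 = 18370)
1/(G + C(58 - 1*(-86))) = 1/(18370 + 1) = 1/18371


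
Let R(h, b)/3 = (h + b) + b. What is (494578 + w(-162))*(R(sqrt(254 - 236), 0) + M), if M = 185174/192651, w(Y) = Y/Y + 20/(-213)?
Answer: 19507211878418/41034663 + 316035921*sqrt(2)/71 ≈ 6.7703e+6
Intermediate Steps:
w(Y) = 193/213 (w(Y) = 1 + 20*(-1/213) = 1 - 20/213 = 193/213)
R(h, b) = 3*h + 6*b (R(h, b) = 3*((h + b) + b) = 3*((b + h) + b) = 3*(h + 2*b) = 3*h + 6*b)
M = 185174/192651 (M = 185174*(1/192651) = 185174/192651 ≈ 0.96119)
(494578 + w(-162))*(R(sqrt(254 - 236), 0) + M) = (494578 + 193/213)*((3*sqrt(254 - 236) + 6*0) + 185174/192651) = 105345307*((3*sqrt(18) + 0) + 185174/192651)/213 = 105345307*((3*(3*sqrt(2)) + 0) + 185174/192651)/213 = 105345307*((9*sqrt(2) + 0) + 185174/192651)/213 = 105345307*(9*sqrt(2) + 185174/192651)/213 = 105345307*(185174/192651 + 9*sqrt(2))/213 = 19507211878418/41034663 + 316035921*sqrt(2)/71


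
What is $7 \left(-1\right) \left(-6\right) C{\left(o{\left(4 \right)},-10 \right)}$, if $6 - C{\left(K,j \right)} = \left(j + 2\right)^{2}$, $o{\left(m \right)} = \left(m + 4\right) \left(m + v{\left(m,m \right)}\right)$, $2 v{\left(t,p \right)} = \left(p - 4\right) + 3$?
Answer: $-2436$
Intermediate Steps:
$v{\left(t,p \right)} = - \frac{1}{2} + \frac{p}{2}$ ($v{\left(t,p \right)} = \frac{\left(p - 4\right) + 3}{2} = \frac{\left(-4 + p\right) + 3}{2} = \frac{-1 + p}{2} = - \frac{1}{2} + \frac{p}{2}$)
$o{\left(m \right)} = \left(4 + m\right) \left(- \frac{1}{2} + \frac{3 m}{2}\right)$ ($o{\left(m \right)} = \left(m + 4\right) \left(m + \left(- \frac{1}{2} + \frac{m}{2}\right)\right) = \left(4 + m\right) \left(- \frac{1}{2} + \frac{3 m}{2}\right)$)
$C{\left(K,j \right)} = 6 - \left(2 + j\right)^{2}$ ($C{\left(K,j \right)} = 6 - \left(j + 2\right)^{2} = 6 - \left(2 + j\right)^{2}$)
$7 \left(-1\right) \left(-6\right) C{\left(o{\left(4 \right)},-10 \right)} = 7 \left(-1\right) \left(-6\right) \left(6 - \left(2 - 10\right)^{2}\right) = \left(-7\right) \left(-6\right) \left(6 - \left(-8\right)^{2}\right) = 42 \left(6 - 64\right) = 42 \left(-58\right) = -2436$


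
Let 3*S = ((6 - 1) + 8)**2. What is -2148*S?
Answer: -121004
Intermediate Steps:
S = 169/3 (S = ((6 - 1) + 8)**2/3 = (5 + 8)**2/3 = (1/3)*13**2 = (1/3)*169 = 169/3 ≈ 56.333)
-2148*S = -2148*169/3 = -121004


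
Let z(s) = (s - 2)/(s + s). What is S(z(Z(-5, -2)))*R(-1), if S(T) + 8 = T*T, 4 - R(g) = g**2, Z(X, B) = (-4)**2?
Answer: -5997/256 ≈ -23.426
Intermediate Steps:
Z(X, B) = 16
z(s) = (-2 + s)/(2*s) (z(s) = (-2 + s)/((2*s)) = (-2 + s)*(1/(2*s)) = (-2 + s)/(2*s))
R(g) = 4 - g**2
S(T) = -8 + T**2 (S(T) = -8 + T*T = -8 + T**2)
S(z(Z(-5, -2)))*R(-1) = (-8 + ((1/2)*(-2 + 16)/16)**2)*(4 - 1*(-1)**2) = (-8 + ((1/2)*(1/16)*14)**2)*(4 - 1*1) = (-8 + (7/16)**2)*(4 - 1) = (-8 + 49/256)*3 = -1999/256*3 = -5997/256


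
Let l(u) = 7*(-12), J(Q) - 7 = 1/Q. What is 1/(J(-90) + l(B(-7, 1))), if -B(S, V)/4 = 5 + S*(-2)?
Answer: -90/6931 ≈ -0.012985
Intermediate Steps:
B(S, V) = -20 + 8*S (B(S, V) = -4*(5 + S*(-2)) = -4*(5 - 2*S) = -20 + 8*S)
J(Q) = 7 + 1/Q
l(u) = -84
1/(J(-90) + l(B(-7, 1))) = 1/((7 + 1/(-90)) - 84) = 1/((7 - 1/90) - 84) = 1/(629/90 - 84) = 1/(-6931/90) = -90/6931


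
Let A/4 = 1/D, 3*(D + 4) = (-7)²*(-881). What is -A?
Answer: 12/43181 ≈ 0.00027790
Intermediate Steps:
D = -43181/3 (D = -4 + ((-7)²*(-881))/3 = -4 + (49*(-881))/3 = -4 + (⅓)*(-43169) = -4 - 43169/3 = -43181/3 ≈ -14394.)
A = -12/43181 (A = 4/(-43181/3) = 4*(-3/43181) = -12/43181 ≈ -0.00027790)
-A = -1*(-12/43181) = 12/43181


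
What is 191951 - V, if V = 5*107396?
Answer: -345029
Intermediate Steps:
V = 536980
191951 - V = 191951 - 1*536980 = 191951 - 536980 = -345029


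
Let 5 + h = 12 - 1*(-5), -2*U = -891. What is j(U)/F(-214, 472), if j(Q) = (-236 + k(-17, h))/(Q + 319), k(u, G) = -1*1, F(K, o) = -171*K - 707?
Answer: -474/54871223 ≈ -8.6384e-6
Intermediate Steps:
U = 891/2 (U = -1/2*(-891) = 891/2 ≈ 445.50)
F(K, o) = -707 - 171*K
h = 12 (h = -5 + (12 - 1*(-5)) = -5 + (12 + 5) = -5 + 17 = 12)
k(u, G) = -1
j(Q) = -237/(319 + Q) (j(Q) = (-236 - 1)/(Q + 319) = -237/(319 + Q))
j(U)/F(-214, 472) = (-237/(319 + 891/2))/(-707 - 171*(-214)) = (-237/1529/2)/(-707 + 36594) = -237*2/1529/35887 = -474/1529*1/35887 = -474/54871223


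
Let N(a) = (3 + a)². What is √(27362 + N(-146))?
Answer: √47811 ≈ 218.66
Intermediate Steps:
√(27362 + N(-146)) = √(27362 + (3 - 146)²) = √(27362 + (-143)²) = √(27362 + 20449) = √47811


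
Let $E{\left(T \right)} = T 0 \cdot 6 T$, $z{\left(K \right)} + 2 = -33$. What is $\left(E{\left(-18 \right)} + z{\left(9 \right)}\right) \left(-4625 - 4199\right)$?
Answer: $308840$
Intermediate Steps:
$z{\left(K \right)} = -35$ ($z{\left(K \right)} = -2 - 33 = -35$)
$E{\left(T \right)} = 0$ ($E{\left(T \right)} = 0 \cdot 6 T = 0$)
$\left(E{\left(-18 \right)} + z{\left(9 \right)}\right) \left(-4625 - 4199\right) = \left(0 - 35\right) \left(-4625 - 4199\right) = \left(-35\right) \left(-8824\right) = 308840$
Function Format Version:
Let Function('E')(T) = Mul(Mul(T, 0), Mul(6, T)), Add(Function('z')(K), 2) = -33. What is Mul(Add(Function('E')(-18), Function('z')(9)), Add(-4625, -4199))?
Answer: 308840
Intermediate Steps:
Function('z')(K) = -35 (Function('z')(K) = Add(-2, -33) = -35)
Function('E')(T) = 0 (Function('E')(T) = Mul(0, Mul(6, T)) = 0)
Mul(Add(Function('E')(-18), Function('z')(9)), Add(-4625, -4199)) = Mul(Add(0, -35), Add(-4625, -4199)) = Mul(-35, -8824) = 308840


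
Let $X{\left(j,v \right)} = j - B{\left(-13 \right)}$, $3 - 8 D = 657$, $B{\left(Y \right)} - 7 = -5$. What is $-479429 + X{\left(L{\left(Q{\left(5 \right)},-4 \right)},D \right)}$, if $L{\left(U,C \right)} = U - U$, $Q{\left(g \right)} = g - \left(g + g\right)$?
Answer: $-479431$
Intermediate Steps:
$B{\left(Y \right)} = 2$ ($B{\left(Y \right)} = 7 - 5 = 2$)
$Q{\left(g \right)} = - g$ ($Q{\left(g \right)} = g - 2 g = - g$)
$D = - \frac{327}{4}$ ($D = \frac{3}{8} - \frac{657}{8} = - \frac{327}{4} \approx -81.75$)
$L{\left(U,C \right)} = 0$
$X{\left(j,v \right)} = -2 + j$ ($X{\left(j,v \right)} = j - 2 = -2 + j$)
$-479429 + X{\left(L{\left(Q{\left(5 \right)},-4 \right)},D \right)} = -479429 + \left(-2 + 0\right) = -479429 - 2 = -479431$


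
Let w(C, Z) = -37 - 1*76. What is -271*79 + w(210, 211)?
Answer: -21522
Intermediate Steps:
w(C, Z) = -113 (w(C, Z) = -37 - 76 = -113)
-271*79 + w(210, 211) = -271*79 - 113 = -21409 - 113 = -21522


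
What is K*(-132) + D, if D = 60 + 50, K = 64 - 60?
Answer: -418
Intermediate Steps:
K = 4
D = 110
K*(-132) + D = 4*(-132) + 110 = -528 + 110 = -418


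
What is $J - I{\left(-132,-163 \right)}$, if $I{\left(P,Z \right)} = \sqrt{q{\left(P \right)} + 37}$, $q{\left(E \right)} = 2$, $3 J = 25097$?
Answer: $\frac{25097}{3} - \sqrt{39} \approx 8359.4$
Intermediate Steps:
$J = \frac{25097}{3}$ ($J = \frac{1}{3} \cdot 25097 = \frac{25097}{3} \approx 8365.7$)
$I{\left(P,Z \right)} = \sqrt{39}$ ($I{\left(P,Z \right)} = \sqrt{2 + 37} = \sqrt{39}$)
$J - I{\left(-132,-163 \right)} = \frac{25097}{3} - \sqrt{39}$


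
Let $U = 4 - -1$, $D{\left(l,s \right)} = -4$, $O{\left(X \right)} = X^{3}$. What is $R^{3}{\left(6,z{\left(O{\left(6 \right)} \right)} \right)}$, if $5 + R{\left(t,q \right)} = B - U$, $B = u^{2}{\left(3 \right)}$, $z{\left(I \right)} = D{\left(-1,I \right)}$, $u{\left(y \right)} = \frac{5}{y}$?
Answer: $- \frac{274625}{729} \approx -376.71$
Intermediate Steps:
$z{\left(I \right)} = -4$
$U = 5$ ($U = 4 + 1 = 5$)
$B = \frac{25}{9}$ ($B = \left(\frac{5}{3}\right)^{2} = \frac{25}{9} \approx 2.7778$)
$R{\left(t,q \right)} = - \frac{65}{9}$ ($R{\left(t,q \right)} = -5 + \left(\frac{25}{9} - 5\right) = -5 - \frac{20}{9} = - \frac{65}{9}$)
$R^{3}{\left(6,z{\left(O{\left(6 \right)} \right)} \right)} = \left(- \frac{65}{9}\right)^{3} = - \frac{274625}{729}$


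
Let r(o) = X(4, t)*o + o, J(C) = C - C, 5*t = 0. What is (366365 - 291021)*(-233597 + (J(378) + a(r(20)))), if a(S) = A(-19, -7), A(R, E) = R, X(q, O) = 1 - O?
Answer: -17601563904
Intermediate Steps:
t = 0 (t = (⅕)*0 = 0)
J(C) = 0
r(o) = 2*o (r(o) = (1 - 1*0)*o + o = (1 + 0)*o + o = 1*o + o = o + o = 2*o)
a(S) = -19
(366365 - 291021)*(-233597 + (J(378) + a(r(20)))) = (366365 - 291021)*(-233597 + (0 - 19)) = 75344*(-233597 - 19) = 75344*(-233616) = -17601563904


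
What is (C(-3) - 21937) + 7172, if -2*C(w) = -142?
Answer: -14694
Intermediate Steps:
C(w) = 71 (C(w) = -1/2*(-142) = 71)
(C(-3) - 21937) + 7172 = (71 - 21937) + 7172 = -21866 + 7172 = -14694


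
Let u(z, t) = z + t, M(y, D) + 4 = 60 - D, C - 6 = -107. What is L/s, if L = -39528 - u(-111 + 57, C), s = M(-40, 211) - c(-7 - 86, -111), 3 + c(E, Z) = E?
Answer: 39373/59 ≈ 667.34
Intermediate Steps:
C = -101 (C = 6 - 107 = -101)
M(y, D) = 56 - D (M(y, D) = -4 + (60 - D) = 56 - D)
c(E, Z) = -3 + E
u(z, t) = t + z
s = -59 (s = (56 - 1*211) - (-3 + (-7 - 86)) = (56 - 211) - (-3 - 93) = -155 - 1*(-96) = -155 + 96 = -59)
L = -39373 (L = -39528 - (-101 + (-111 + 57)) = -39528 - (-101 - 54) = -39528 - 1*(-155) = -39528 + 155 = -39373)
L/s = -39373/(-59) = -39373*(-1/59) = 39373/59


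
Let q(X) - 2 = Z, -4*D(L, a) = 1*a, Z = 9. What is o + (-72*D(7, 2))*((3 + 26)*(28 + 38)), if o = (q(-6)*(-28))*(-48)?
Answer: 83688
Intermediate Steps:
D(L, a) = -a/4
q(X) = 11 (q(X) = 2 + 9 = 11)
o = 14784 (o = (11*(-28))*(-48) = -308*(-48) = 14784)
o + (-72*D(7, 2))*((3 + 26)*(28 + 38)) = 14784 + (-(-18)*2)*((3 + 26)*(28 + 38)) = 14784 + (-72*(-½))*(29*66) = 14784 + 36*1914 = 14784 + 68904 = 83688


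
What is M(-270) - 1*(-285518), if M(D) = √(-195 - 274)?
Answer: 285518 + I*√469 ≈ 2.8552e+5 + 21.656*I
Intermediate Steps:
M(D) = I*√469 (M(D) = √(-469) = I*√469)
M(-270) - 1*(-285518) = I*√469 - 1*(-285518) = I*√469 + 285518 = 285518 + I*√469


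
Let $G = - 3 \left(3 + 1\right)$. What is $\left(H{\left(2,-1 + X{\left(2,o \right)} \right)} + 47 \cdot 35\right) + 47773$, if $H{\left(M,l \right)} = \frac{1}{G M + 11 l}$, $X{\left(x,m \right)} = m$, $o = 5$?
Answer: $\frac{988361}{20} \approx 49418.0$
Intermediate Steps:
$G = -12$ ($G = \left(-3\right) 4 = -12$)
$H{\left(M,l \right)} = \frac{1}{- 12 M + 11 l}$
$\left(H{\left(2,-1 + X{\left(2,o \right)} \right)} + 47 \cdot 35\right) + 47773 = \left(\frac{1}{\left(-12\right) 2 + 11 \left(-1 + 5\right)} + 47 \cdot 35\right) + 47773 = \left(\frac{1}{-24 + 11 \cdot 4} + 1645\right) + 47773 = \left(\frac{1}{-24 + 44} + 1645\right) + 47773 = \left(\frac{1}{20} + 1645\right) + 47773 = \frac{32901}{20} + 47773 = \frac{988361}{20}$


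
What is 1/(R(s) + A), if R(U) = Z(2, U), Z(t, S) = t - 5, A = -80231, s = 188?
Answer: -1/80234 ≈ -1.2464e-5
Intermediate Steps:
Z(t, S) = -5 + t
R(U) = -3 (R(U) = -5 + 2 = -3)
1/(R(s) + A) = 1/(-3 - 80231) = 1/(-80234) = -1/80234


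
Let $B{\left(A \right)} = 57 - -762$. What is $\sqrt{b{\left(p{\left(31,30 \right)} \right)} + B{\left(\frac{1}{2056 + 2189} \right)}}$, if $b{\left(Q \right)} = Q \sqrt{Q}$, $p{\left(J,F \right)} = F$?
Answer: $\sqrt{819 + 30 \sqrt{30}} \approx 31.358$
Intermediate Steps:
$b{\left(Q \right)} = Q^{\frac{3}{2}}$
$B{\left(A \right)} = 819$ ($B{\left(A \right)} = 57 + 762 = 819$)
$\sqrt{b{\left(p{\left(31,30 \right)} \right)} + B{\left(\frac{1}{2056 + 2189} \right)}} = \sqrt{30^{\frac{3}{2}} + 819} = \sqrt{30 \sqrt{30} + 819} = \sqrt{819 + 30 \sqrt{30}}$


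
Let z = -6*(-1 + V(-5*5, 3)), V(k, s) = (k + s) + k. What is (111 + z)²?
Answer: 159201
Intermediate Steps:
V(k, s) = s + 2*k
z = 288 (z = -6*(-1 + (3 + 2*(-5*5))) = -6*(-1 + (3 + 2*(-25))) = -6*(-1 + (3 - 50)) = -6*(-1 - 47) = -6*(-48) = 288)
(111 + z)² = (111 + 288)² = 399² = 159201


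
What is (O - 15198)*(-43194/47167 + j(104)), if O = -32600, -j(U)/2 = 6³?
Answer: 976003517724/47167 ≈ 2.0693e+7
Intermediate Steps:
j(U) = -432 (j(U) = -2*6³ = -2*216 = -432)
(O - 15198)*(-43194/47167 + j(104)) = (-32600 - 15198)*(-43194/47167 - 432) = -47798*(-43194*1/47167 - 432) = -47798*(-43194/47167 - 432) = -47798*(-20419338/47167) = 976003517724/47167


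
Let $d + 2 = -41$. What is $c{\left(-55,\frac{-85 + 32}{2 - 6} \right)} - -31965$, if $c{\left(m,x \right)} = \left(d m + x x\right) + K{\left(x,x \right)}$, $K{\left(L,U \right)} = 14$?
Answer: $\frac{552313}{16} \approx 34520.0$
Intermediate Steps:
$d = -43$ ($d = -2 - 41 = -43$)
$c{\left(m,x \right)} = 14 + x^{2} - 43 m$ ($c{\left(m,x \right)} = \left(- 43 m + x x\right) + 14 = \left(- 43 m + x^{2}\right) + 14 = \left(x^{2} - 43 m\right) + 14 = 14 + x^{2} - 43 m$)
$c{\left(-55,\frac{-85 + 32}{2 - 6} \right)} - -31965 = \left(14 + \left(\frac{-85 + 32}{2 - 6}\right)^{2} - -2365\right) - -31965 = \left(14 + \left(- \frac{53}{-4}\right)^{2} + 2365\right) + 31965 = \left(14 + \left(\left(-53\right) \left(- \frac{1}{4}\right)\right)^{2} + 2365\right) + 31965 = \left(14 + \left(\frac{53}{4}\right)^{2} + 2365\right) + 31965 = \left(14 + \frac{2809}{16} + 2365\right) + 31965 = \frac{40873}{16} + 31965 = \frac{552313}{16}$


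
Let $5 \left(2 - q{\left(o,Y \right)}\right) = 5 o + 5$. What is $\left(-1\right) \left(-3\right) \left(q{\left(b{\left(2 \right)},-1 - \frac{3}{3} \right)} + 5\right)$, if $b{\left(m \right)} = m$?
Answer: $12$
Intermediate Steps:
$q{\left(o,Y \right)} = 1 - o$ ($q{\left(o,Y \right)} = 2 - \frac{5 o + 5}{5} = 2 - \frac{5 + 5 o}{5} = 2 - \left(1 + o\right) = 1 - o$)
$\left(-1\right) \left(-3\right) \left(q{\left(b{\left(2 \right)},-1 - \frac{3}{3} \right)} + 5\right) = \left(-1\right) \left(-3\right) \left(\left(1 - 2\right) + 5\right) = 3 \left(\left(1 - 2\right) + 5\right) = 3 \left(-1 + 5\right) = 3 \cdot 4 = 12$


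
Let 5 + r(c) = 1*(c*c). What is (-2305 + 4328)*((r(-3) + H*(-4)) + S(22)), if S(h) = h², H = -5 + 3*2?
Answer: 979132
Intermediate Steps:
r(c) = -5 + c² (r(c) = -5 + 1*(c*c) = -5 + 1*c² = -5 + c²)
H = 1 (H = -5 + 6 = 1)
(-2305 + 4328)*((r(-3) + H*(-4)) + S(22)) = (-2305 + 4328)*(((-5 + (-3)²) + 1*(-4)) + 22²) = 2023*(((-5 + 9) - 4) + 484) = 2023*((4 - 4) + 484) = 2023*(0 + 484) = 2023*484 = 979132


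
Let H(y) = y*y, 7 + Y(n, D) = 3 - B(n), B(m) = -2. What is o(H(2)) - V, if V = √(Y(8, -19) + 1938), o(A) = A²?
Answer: -28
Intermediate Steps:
Y(n, D) = -2 (Y(n, D) = -7 + (3 - 1*(-2)) = -7 + (3 + 2) = -7 + 5 = -2)
H(y) = y²
V = 44 (V = √(-2 + 1938) = √1936 = 44)
o(H(2)) - V = (2²)² - 1*44 = 4² - 44 = 16 - 44 = -28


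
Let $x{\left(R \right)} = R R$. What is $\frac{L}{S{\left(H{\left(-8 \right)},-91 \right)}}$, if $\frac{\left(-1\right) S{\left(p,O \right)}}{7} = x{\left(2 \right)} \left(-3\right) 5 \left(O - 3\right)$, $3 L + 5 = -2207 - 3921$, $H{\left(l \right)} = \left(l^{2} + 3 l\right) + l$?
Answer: $\frac{6133}{118440} \approx 0.051781$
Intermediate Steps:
$H{\left(l \right)} = l^{2} + 4 l$
$L = - \frac{6133}{3}$ ($L = - \frac{5}{3} + \frac{-2207 - 3921}{3} = - \frac{5}{3} + \frac{1}{3} \left(-6128\right) = - \frac{5}{3} - \frac{6128}{3} = - \frac{6133}{3} \approx -2044.3$)
$x{\left(R \right)} = R^{2}$
$S{\left(p,O \right)} = -1260 + 420 O$ ($S{\left(p,O \right)} = - 7 \cdot 2^{2} \left(-3\right) 5 \left(O - 3\right) = - 7 \cdot 4 \left(-3\right) 5 \left(-3 + O\right) = - 7 \left(- 12 \left(-15 + 5 O\right)\right) = - 7 \left(180 - 60 O\right) = -1260 + 420 O$)
$\frac{L}{S{\left(H{\left(-8 \right)},-91 \right)}} = - \frac{6133}{3 \left(-1260 + 420 \left(-91\right)\right)} = - \frac{6133}{3 \left(-1260 - 38220\right)} = - \frac{6133}{3 \left(-39480\right)} = \left(- \frac{6133}{3}\right) \left(- \frac{1}{39480}\right) = \frac{6133}{118440}$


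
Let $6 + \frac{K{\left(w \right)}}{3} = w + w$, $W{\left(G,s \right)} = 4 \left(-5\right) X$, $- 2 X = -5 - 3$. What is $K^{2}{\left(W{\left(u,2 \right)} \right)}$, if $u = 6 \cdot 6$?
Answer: $248004$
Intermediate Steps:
$X = 4$ ($X = - \frac{-5 - 3}{2} = \left(- \frac{1}{2}\right) \left(-8\right) = 4$)
$u = 36$
$W{\left(G,s \right)} = -80$ ($W{\left(G,s \right)} = 4 \left(-5\right) 4 = \left(-20\right) 4 = -80$)
$K{\left(w \right)} = -18 + 6 w$ ($K{\left(w \right)} = -18 + 3 \left(w + w\right) = -18 + 3 \cdot 2 w = -18 + 6 w$)
$K^{2}{\left(W{\left(u,2 \right)} \right)} = \left(-18 + 6 \left(-80\right)\right)^{2} = \left(-18 - 480\right)^{2} = \left(-498\right)^{2} = 248004$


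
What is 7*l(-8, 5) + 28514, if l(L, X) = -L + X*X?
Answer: 28745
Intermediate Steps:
l(L, X) = X**2 - L (l(L, X) = -L + X**2 = X**2 - L)
7*l(-8, 5) + 28514 = 7*(5**2 - 1*(-8)) + 28514 = 7*(25 + 8) + 28514 = 7*33 + 28514 = 231 + 28514 = 28745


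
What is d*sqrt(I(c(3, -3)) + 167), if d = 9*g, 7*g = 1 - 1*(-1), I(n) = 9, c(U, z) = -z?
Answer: 72*sqrt(11)/7 ≈ 34.114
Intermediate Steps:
g = 2/7 (g = (1 - 1*(-1))/7 = (1 + 1)/7 = (1/7)*2 = 2/7 ≈ 0.28571)
d = 18/7 (d = 9*(2/7) = 18/7 ≈ 2.5714)
d*sqrt(I(c(3, -3)) + 167) = 18*sqrt(9 + 167)/7 = 18*sqrt(176)/7 = 18*(4*sqrt(11))/7 = 72*sqrt(11)/7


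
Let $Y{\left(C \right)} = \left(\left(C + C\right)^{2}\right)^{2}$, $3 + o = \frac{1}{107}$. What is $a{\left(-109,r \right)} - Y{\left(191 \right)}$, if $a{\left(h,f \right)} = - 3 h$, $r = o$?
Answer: $-21293813449$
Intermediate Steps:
$o = - \frac{320}{107}$ ($o = -3 + \frac{1}{107} = - \frac{320}{107} \approx -2.9907$)
$r = - \frac{320}{107} \approx -2.9907$
$Y{\left(C \right)} = 16 C^{4}$ ($Y{\left(C \right)} = \left(\left(2 C\right)^{2}\right)^{2} = \left(4 C^{2}\right)^{2} = 16 C^{4}$)
$a{\left(-109,r \right)} - Y{\left(191 \right)} = \left(-3\right) \left(-109\right) - 16 \cdot 191^{4} = 327 - 16 \cdot 1330863361 = 327 - 21293813776 = -21293813449$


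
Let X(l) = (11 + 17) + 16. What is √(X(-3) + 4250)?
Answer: √4294 ≈ 65.529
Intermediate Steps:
X(l) = 44 (X(l) = 28 + 16 = 44)
√(X(-3) + 4250) = √(44 + 4250) = √4294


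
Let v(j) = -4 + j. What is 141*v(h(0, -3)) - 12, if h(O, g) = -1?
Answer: -717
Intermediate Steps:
141*v(h(0, -3)) - 12 = 141*(-4 - 1) - 12 = 141*(-5) - 12 = -705 - 12 = -717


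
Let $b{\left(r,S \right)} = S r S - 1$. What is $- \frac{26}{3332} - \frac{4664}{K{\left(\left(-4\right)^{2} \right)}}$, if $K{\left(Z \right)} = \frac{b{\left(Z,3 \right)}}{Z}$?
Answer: $- \frac{11302313}{21658} \approx -521.85$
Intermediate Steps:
$b{\left(r,S \right)} = -1 + r S^{2}$ ($b{\left(r,S \right)} = r S^{2} - 1 = -1 + r S^{2}$)
$K{\left(Z \right)} = \frac{-1 + 9 Z}{Z}$ ($K{\left(Z \right)} = \frac{-1 + Z 3^{2}}{Z} = \frac{-1 + Z 9}{Z} = \frac{-1 + 9 Z}{Z}$)
$- \frac{26}{3332} - \frac{4664}{K{\left(\left(-4\right)^{2} \right)}} = - \frac{26}{3332} - \frac{4664}{9 - \frac{1}{\left(-4\right)^{2}}} = \left(-26\right) \frac{1}{3332} - \frac{4664}{9 - \frac{1}{16}} = - \frac{13}{1666} - \frac{4664}{9 - \frac{1}{16}} = - \frac{13}{1666} - \frac{4664}{\frac{143}{16}} = - \frac{13}{1666} - \frac{6784}{13} = - \frac{11302313}{21658}$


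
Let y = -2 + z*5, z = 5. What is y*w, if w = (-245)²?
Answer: 1380575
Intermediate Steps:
w = 60025
y = 23 (y = -2 + 5*5 = -2 + 25 = 23)
y*w = 23*60025 = 1380575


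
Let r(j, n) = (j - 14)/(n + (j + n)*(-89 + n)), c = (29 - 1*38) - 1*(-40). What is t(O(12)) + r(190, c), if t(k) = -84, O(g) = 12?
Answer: -1074284/12787 ≈ -84.014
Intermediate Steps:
c = 31 (c = (29 - 38) + 40 = -9 + 40 = 31)
r(j, n) = (-14 + j)/(n + (-89 + n)*(j + n))
t(O(12)) + r(190, c) = -84 + (-14 + 190)/(31² - 89*190 - 88*31 + 190*31) = -84 + 176/(961 - 16910 - 2728 + 5890) = -84 + 176/(-12787) = -84 - 1/12787*176 = -84 - 176/12787 = -1074284/12787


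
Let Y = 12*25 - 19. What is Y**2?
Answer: 78961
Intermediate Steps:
Y = 281 (Y = 300 - 19 = 281)
Y**2 = 281**2 = 78961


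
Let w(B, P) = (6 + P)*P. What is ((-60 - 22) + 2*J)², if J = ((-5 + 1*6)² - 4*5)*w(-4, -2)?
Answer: 49284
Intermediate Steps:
w(B, P) = P*(6 + P)
J = 152 (J = ((-5 + 1*6)² - 4*5)*(-2*(6 - 2)) = ((-5 + 6)² - 20)*(-2*4) = (1² - 20)*(-8) = (1 - 20)*(-8) = -19*(-8) = 152)
((-60 - 22) + 2*J)² = ((-60 - 22) + 2*152)² = (-82 + 304)² = 222² = 49284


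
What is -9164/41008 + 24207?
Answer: 248167873/10252 ≈ 24207.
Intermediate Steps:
-9164/41008 + 24207 = -9164*1/41008 + 24207 = -2291/10252 + 24207 = 248167873/10252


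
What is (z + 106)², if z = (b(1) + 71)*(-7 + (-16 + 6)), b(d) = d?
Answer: 1249924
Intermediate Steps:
z = -1224 (z = (1 + 71)*(-7 + (-16 + 6)) = 72*(-7 - 10) = 72*(-17) = -1224)
(z + 106)² = (-1224 + 106)² = (-1118)² = 1249924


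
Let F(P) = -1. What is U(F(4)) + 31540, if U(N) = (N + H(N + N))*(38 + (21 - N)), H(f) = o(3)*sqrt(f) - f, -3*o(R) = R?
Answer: 31600 - 60*I*sqrt(2) ≈ 31600.0 - 84.853*I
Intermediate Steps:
o(R) = -R/3
H(f) = -f - sqrt(f) (H(f) = (-1/3*3)*sqrt(f) - f = -sqrt(f) - f = -f - sqrt(f))
U(N) = (59 - N)*(-N - sqrt(2)*sqrt(N)) (U(N) = (N + (-(N + N) - sqrt(N + N)))*(38 + (21 - N)) = (N + (-2*N - sqrt(2*N)))*(59 - N) = (N + (-2*N - sqrt(2)*sqrt(N)))*(59 - N) = (-N - sqrt(2)*sqrt(N))*(59 - N) = (59 - N)*(-N - sqrt(2)*sqrt(N)))
U(F(4)) + 31540 = ((-1)**2 - 59*(-1) + sqrt(2)*(-1)**(3/2) - 59*sqrt(2)*sqrt(-1)) + 31540 = (1 + 59 + sqrt(2)*(-I) - 59*sqrt(2)*I) + 31540 = (1 + 59 - I*sqrt(2) - 59*I*sqrt(2)) + 31540 = (60 - 60*I*sqrt(2)) + 31540 = 31600 - 60*I*sqrt(2)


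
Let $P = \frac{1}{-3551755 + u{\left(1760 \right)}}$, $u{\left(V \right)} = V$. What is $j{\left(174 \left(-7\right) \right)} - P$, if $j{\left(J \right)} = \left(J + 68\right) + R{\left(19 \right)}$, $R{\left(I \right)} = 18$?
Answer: $- \frac{4018594339}{3549995} \approx -1132.0$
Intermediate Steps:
$j{\left(J \right)} = 86 + J$ ($j{\left(J \right)} = \left(J + 68\right) + 18 = \left(68 + J\right) + 18 = 86 + J$)
$P = - \frac{1}{3549995}$ ($P = \frac{1}{-3551755 + 1760} = \frac{1}{-3549995} = - \frac{1}{3549995} \approx -2.8169 \cdot 10^{-7}$)
$j{\left(174 \left(-7\right) \right)} - P = \left(86 + 174 \left(-7\right)\right) - - \frac{1}{3549995} = \left(86 - 1218\right) + \frac{1}{3549995} = -1132 + \frac{1}{3549995} = - \frac{4018594339}{3549995}$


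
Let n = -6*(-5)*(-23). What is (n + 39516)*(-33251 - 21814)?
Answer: -2137953690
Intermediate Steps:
n = -690 (n = 30*(-23) = -690)
(n + 39516)*(-33251 - 21814) = (-690 + 39516)*(-33251 - 21814) = 38826*(-55065) = -2137953690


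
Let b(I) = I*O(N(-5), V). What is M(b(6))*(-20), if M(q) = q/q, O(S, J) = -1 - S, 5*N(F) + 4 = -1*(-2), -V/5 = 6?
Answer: -20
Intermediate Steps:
V = -30 (V = -5*6 = -30)
N(F) = -⅖ (N(F) = -⅘ + (-1*(-2))/5 = -⅘ + (⅕)*2 = -⅘ + ⅖ = -⅖)
b(I) = -3*I/5 (b(I) = I*(-1 - 1*(-⅖)) = I*(-1 + ⅖) = I*(-⅗) = -3*I/5)
M(q) = 1
M(b(6))*(-20) = 1*(-20) = -20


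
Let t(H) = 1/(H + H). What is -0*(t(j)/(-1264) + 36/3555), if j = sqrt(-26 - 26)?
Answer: 0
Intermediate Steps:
j = 2*I*sqrt(13) (j = sqrt(-52) = 2*I*sqrt(13) ≈ 7.2111*I)
t(H) = 1/(2*H)
-0*(t(j)/(-1264) + 36/3555) = -0*((1/(2*((2*I*sqrt(13)))))/(-1264) + 36/3555) = -0*(((-I*sqrt(13)/26)/2)*(-1/1264) + 36*(1/3555)) = -0*(-I*sqrt(13)/52*(-1/1264) + 4/395) = -0*(I*sqrt(13)/65728 + 4/395) = -0*(4/395 + I*sqrt(13)/65728) = -1*0 = 0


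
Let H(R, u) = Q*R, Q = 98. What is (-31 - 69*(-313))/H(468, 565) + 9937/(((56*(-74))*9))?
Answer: 230539/1131312 ≈ 0.20378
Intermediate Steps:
H(R, u) = 98*R
(-31 - 69*(-313))/H(468, 565) + 9937/(((56*(-74))*9)) = (-31 - 69*(-313))/((98*468)) + 9937/(((56*(-74))*9)) = (-31 + 21597)/45864 + 9937/((-4144*9)) = 21566*(1/45864) + 9937/(-37296) = 10783/22932 + 9937*(-1/37296) = 10783/22932 - 9937/37296 = 230539/1131312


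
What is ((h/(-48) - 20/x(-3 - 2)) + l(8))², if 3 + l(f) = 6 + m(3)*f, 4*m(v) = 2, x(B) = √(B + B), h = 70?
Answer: -5351/576 + 133*I*√10/6 ≈ -9.2899 + 70.097*I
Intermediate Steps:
x(B) = √2*√B (x(B) = √(2*B) = √2*√B)
m(v) = ½ (m(v) = (¼)*2 = ½)
l(f) = 3 + f/2 (l(f) = -3 + (6 + f/2) = 3 + f/2)
((h/(-48) - 20/x(-3 - 2)) + l(8))² = ((70/(-48) - 20*√2/(2*√(-3 - 2))) + (3 + (½)*8))² = ((70*(-1/48) - 20*(-I*√10/10)) + (3 + 4))² = ((-35/24 - 20*(-I*√10/10)) + 7)² = ((-35/24 - (-2)*I*√10) + 7)² = ((-35/24 + 2*I*√10) + 7)² = (133/24 + 2*I*√10)²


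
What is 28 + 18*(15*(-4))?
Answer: -1052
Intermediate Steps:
28 + 18*(15*(-4)) = 28 + 18*(-60) = 28 - 1080 = -1052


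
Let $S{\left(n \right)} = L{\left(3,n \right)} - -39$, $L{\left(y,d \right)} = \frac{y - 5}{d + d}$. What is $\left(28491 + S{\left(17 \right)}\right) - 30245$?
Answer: $- \frac{29156}{17} \approx -1715.1$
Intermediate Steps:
$L{\left(y,d \right)} = \frac{-5 + y}{2 d}$
$S{\left(n \right)} = 39 - \frac{1}{n}$ ($S{\left(n \right)} = \frac{-5 + 3}{2 n} - -39 = \frac{1}{2} \frac{1}{n} \left(-2\right) + 39 = - \frac{1}{n} + 39 = 39 - \frac{1}{n}$)
$\left(28491 + S{\left(17 \right)}\right) - 30245 = \left(28491 + \left(39 - \frac{1}{17}\right)\right) - 30245 = \left(28491 + \frac{662}{17}\right) - 30245 = \frac{485009}{17} - 30245 = - \frac{29156}{17}$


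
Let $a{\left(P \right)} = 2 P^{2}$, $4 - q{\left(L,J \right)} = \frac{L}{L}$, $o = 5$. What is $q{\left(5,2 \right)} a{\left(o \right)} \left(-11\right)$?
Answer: $-1650$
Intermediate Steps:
$q{\left(L,J \right)} = 3$ ($q{\left(L,J \right)} = 4 - \frac{L}{L} = 4 - 1 = 3$)
$q{\left(5,2 \right)} a{\left(o \right)} \left(-11\right) = 3 \cdot 2 \cdot 5^{2} \left(-11\right) = 3 \cdot 2 \cdot 25 \left(-11\right) = 3 \cdot 50 \left(-11\right) = 150 \left(-11\right) = -1650$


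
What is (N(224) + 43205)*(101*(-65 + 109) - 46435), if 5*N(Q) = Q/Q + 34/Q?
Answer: -1015969263639/560 ≈ -1.8142e+9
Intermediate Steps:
N(Q) = ⅕ + 34/(5*Q) (N(Q) = (Q/Q + 34/Q)/5 = (1 + 34/Q)/5 = ⅕ + 34/(5*Q))
(N(224) + 43205)*(101*(-65 + 109) - 46435) = ((⅕)*(34 + 224)/224 + 43205)*(101*(-65 + 109) - 46435) = ((⅕)*(1/224)*258 + 43205)*(101*44 - 46435) = (129/560 + 43205)*(4444 - 46435) = (24194929/560)*(-41991) = -1015969263639/560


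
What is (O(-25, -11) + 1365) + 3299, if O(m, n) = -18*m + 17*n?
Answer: 4927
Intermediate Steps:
(O(-25, -11) + 1365) + 3299 = ((-18*(-25) + 17*(-11)) + 1365) + 3299 = ((450 - 187) + 1365) + 3299 = (263 + 1365) + 3299 = 1628 + 3299 = 4927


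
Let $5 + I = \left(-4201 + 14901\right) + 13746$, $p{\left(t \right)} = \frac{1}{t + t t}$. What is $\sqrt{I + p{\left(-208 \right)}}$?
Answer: $\frac{\sqrt{314647177403}}{3588} \approx 156.34$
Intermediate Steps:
$p{\left(t \right)} = \frac{1}{t + t^{2}}$
$I = 24441$ ($I = -5 + \left(\left(-4201 + 14901\right) + 13746\right) = -5 + \left(10700 + 13746\right) = -5 + 24446 = 24441$)
$\sqrt{I + p{\left(-208 \right)}} = \sqrt{24441 + \frac{1}{\left(-208\right) \left(1 - 208\right)}} = \sqrt{24441 - \frac{1}{208 \left(-207\right)}} = \sqrt{24441 - - \frac{1}{43056}} = \sqrt{24441 + \frac{1}{43056}} = \sqrt{\frac{1052331697}{43056}} = \frac{\sqrt{314647177403}}{3588}$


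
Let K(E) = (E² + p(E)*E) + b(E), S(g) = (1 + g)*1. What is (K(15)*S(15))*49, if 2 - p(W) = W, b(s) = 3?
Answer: 25872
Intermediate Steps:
S(g) = 1 + g
p(W) = 2 - W
K(E) = 3 + E² + E*(2 - E) (K(E) = (E² + (2 - E)*E) + 3 = (E² + E*(2 - E)) + 3 = 3 + E² + E*(2 - E))
(K(15)*S(15))*49 = ((3 + 2*15)*(1 + 15))*49 = ((3 + 30)*16)*49 = (33*16)*49 = 528*49 = 25872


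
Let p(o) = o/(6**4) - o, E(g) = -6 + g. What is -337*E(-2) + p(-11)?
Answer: 3508261/1296 ≈ 2707.0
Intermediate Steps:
p(o) = -1295*o/1296 (p(o) = o/1296 - o = -1295*o/1296)
-337*E(-2) + p(-11) = -337*(-6 - 2) - 1295/1296*(-11) = -337*(-8) + 14245/1296 = 2696 + 14245/1296 = 3508261/1296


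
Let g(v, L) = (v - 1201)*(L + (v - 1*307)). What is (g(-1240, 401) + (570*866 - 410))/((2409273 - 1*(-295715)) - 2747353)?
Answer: -3290596/42365 ≈ -77.672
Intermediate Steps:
g(v, L) = (-1201 + v)*(-307 + L + v) (g(v, L) = (-1201 + v)*(L + (v - 307)) = (-1201 + v)*(L + (-307 + v)) = (-1201 + v)*(-307 + L + v))
(g(-1240, 401) + (570*866 - 410))/((2409273 - 1*(-295715)) - 2747353) = ((368707 + (-1240)² - 1508*(-1240) - 1201*401 + 401*(-1240)) + (570*866 - 410))/((2409273 - 1*(-295715)) - 2747353) = ((368707 + 1537600 + 1869920 - 481601 - 497240) + (493620 - 410))/((2409273 + 295715) - 2747353) = (2797386 + 493210)/(2704988 - 2747353) = 3290596/(-42365) = 3290596*(-1/42365) = -3290596/42365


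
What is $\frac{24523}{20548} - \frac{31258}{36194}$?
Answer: $\frac{122648039}{371857156} \approx 0.32983$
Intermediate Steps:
$\frac{24523}{20548} - \frac{31258}{36194} = 24523 \cdot \frac{1}{20548} - \frac{15629}{18097} = \frac{24523}{20548} - \frac{15629}{18097} = \frac{122648039}{371857156}$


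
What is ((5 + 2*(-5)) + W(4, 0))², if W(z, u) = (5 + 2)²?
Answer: 1936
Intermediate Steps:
W(z, u) = 49 (W(z, u) = 7² = 49)
((5 + 2*(-5)) + W(4, 0))² = ((5 + 2*(-5)) + 49)² = ((5 - 10) + 49)² = (-5 + 49)² = 44² = 1936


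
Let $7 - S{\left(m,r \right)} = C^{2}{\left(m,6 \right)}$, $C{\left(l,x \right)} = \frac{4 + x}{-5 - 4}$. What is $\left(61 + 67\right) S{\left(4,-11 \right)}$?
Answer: $\frac{59776}{81} \approx 737.98$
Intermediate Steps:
$C{\left(l,x \right)} = - \frac{4}{9} - \frac{x}{9}$ ($C{\left(l,x \right)} = \frac{4 + x}{-9} = \left(4 + x\right) \left(- \frac{1}{9}\right) = - \frac{4}{9} - \frac{x}{9}$)
$S{\left(m,r \right)} = \frac{467}{81}$ ($S{\left(m,r \right)} = 7 - \left(- \frac{4}{9} - \frac{2}{3}\right)^{2} = 7 - \left(- \frac{10}{9}\right)^{2} = 7 - \frac{100}{81} = \frac{467}{81}$)
$\left(61 + 67\right) S{\left(4,-11 \right)} = \left(61 + 67\right) \frac{467}{81} = 128 \cdot \frac{467}{81} = \frac{59776}{81}$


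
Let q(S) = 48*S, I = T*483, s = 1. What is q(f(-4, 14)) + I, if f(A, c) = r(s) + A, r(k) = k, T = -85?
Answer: -41199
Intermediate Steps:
f(A, c) = 1 + A
I = -41055 (I = -85*483 = -41055)
q(f(-4, 14)) + I = 48*(1 - 4) - 41055 = 48*(-3) - 41055 = -144 - 41055 = -41199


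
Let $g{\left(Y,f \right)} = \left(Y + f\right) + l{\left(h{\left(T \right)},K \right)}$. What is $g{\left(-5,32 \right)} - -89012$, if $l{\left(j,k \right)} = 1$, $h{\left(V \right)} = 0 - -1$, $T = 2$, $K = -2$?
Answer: $89040$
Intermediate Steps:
$h{\left(V \right)} = 1$ ($h{\left(V \right)} = 0 + 1 = 1$)
$g{\left(Y,f \right)} = 1 + Y + f$ ($g{\left(Y,f \right)} = \left(Y + f\right) + 1 = 1 + Y + f$)
$g{\left(-5,32 \right)} - -89012 = \left(1 - 5 + 32\right) - -89012 = 28 + 89012 = 89040$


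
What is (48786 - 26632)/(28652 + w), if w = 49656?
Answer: 11077/39154 ≈ 0.28291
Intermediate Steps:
(48786 - 26632)/(28652 + w) = (48786 - 26632)/(28652 + 49656) = 22154/78308 = 22154*(1/78308) = 11077/39154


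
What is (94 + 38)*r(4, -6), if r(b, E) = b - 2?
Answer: 264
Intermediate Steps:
r(b, E) = -2 + b
(94 + 38)*r(4, -6) = (94 + 38)*(-2 + 4) = 132*2 = 264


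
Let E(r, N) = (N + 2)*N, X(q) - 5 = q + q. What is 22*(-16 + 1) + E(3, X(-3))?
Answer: -331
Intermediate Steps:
X(q) = 5 + 2*q (X(q) = 5 + (q + q) = 5 + 2*q)
E(r, N) = N*(2 + N) (E(r, N) = (2 + N)*N = N*(2 + N))
22*(-16 + 1) + E(3, X(-3)) = 22*(-16 + 1) + (5 + 2*(-3))*(2 + (5 + 2*(-3))) = 22*(-15) + (5 - 6)*(2 + (5 - 6)) = -330 - (2 - 1) = -330 - 1*1 = -330 - 1 = -331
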